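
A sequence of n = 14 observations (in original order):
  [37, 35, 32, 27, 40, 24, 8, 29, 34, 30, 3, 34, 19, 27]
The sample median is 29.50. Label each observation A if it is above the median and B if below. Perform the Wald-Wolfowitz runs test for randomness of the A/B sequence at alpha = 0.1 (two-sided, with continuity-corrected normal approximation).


Step 1: Compute median = 29.50; label A = above, B = below.
Labels in order: AAABABBBAABABB  (n_A = 7, n_B = 7)
Step 2: Count runs R = 8.
Step 3: Under H0 (random ordering), E[R] = 2*n_A*n_B/(n_A+n_B) + 1 = 2*7*7/14 + 1 = 8.0000.
        Var[R] = 2*n_A*n_B*(2*n_A*n_B - n_A - n_B) / ((n_A+n_B)^2 * (n_A+n_B-1)) = 8232/2548 = 3.2308.
        SD[R] = 1.7974.
Step 4: R = E[R], so z = 0 with no continuity correction.
Step 5: Two-sided p-value via normal approximation = 2*(1 - Phi(|z|)) = 1.000000.
Step 6: alpha = 0.1. fail to reject H0.

R = 8, z = 0.0000, p = 1.000000, fail to reject H0.


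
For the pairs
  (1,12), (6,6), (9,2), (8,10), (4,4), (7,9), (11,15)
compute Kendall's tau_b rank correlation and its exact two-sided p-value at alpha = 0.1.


Step 1: Enumerate the 21 unordered pairs (i,j) with i<j and classify each by sign(x_j-x_i) * sign(y_j-y_i).
  (1,2):dx=+5,dy=-6->D; (1,3):dx=+8,dy=-10->D; (1,4):dx=+7,dy=-2->D; (1,5):dx=+3,dy=-8->D
  (1,6):dx=+6,dy=-3->D; (1,7):dx=+10,dy=+3->C; (2,3):dx=+3,dy=-4->D; (2,4):dx=+2,dy=+4->C
  (2,5):dx=-2,dy=-2->C; (2,6):dx=+1,dy=+3->C; (2,7):dx=+5,dy=+9->C; (3,4):dx=-1,dy=+8->D
  (3,5):dx=-5,dy=+2->D; (3,6):dx=-2,dy=+7->D; (3,7):dx=+2,dy=+13->C; (4,5):dx=-4,dy=-6->C
  (4,6):dx=-1,dy=-1->C; (4,7):dx=+3,dy=+5->C; (5,6):dx=+3,dy=+5->C; (5,7):dx=+7,dy=+11->C
  (6,7):dx=+4,dy=+6->C
Step 2: C = 12, D = 9, total pairs = 21.
Step 3: tau = (C - D)/(n(n-1)/2) = (12 - 9)/21 = 0.142857.
Step 4: Exact two-sided p-value (enumerate n! = 5040 permutations of y under H0): p = 0.772619.
Step 5: alpha = 0.1. fail to reject H0.

tau_b = 0.1429 (C=12, D=9), p = 0.772619, fail to reject H0.


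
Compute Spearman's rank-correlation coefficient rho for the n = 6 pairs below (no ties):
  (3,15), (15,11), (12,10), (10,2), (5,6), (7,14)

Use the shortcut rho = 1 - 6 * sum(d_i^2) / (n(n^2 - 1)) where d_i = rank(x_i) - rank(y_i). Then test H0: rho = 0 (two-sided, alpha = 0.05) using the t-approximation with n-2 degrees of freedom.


Step 1: Rank x and y separately (midranks; no ties here).
rank(x): 3->1, 15->6, 12->5, 10->4, 5->2, 7->3
rank(y): 15->6, 11->4, 10->3, 2->1, 6->2, 14->5
Step 2: d_i = R_x(i) - R_y(i); compute d_i^2.
  (1-6)^2=25, (6-4)^2=4, (5-3)^2=4, (4-1)^2=9, (2-2)^2=0, (3-5)^2=4
sum(d^2) = 46.
Step 3: rho = 1 - 6*46 / (6*(6^2 - 1)) = 1 - 276/210 = -0.314286.
Step 4: Under H0, t = rho * sqrt((n-2)/(1-rho^2)) = -0.6621 ~ t(4).
Step 5: Two-sided p-value from the t-distribution with 4 df = 0.544093.
Step 6: alpha = 0.05. fail to reject H0.

rho = -0.3143, p = 0.544093, fail to reject H0 at alpha = 0.05.


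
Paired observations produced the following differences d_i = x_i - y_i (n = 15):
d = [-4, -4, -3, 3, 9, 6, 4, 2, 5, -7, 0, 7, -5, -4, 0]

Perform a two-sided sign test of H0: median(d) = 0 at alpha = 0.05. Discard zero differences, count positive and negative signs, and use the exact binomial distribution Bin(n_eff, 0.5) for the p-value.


Step 1: Discard zero differences. Original n = 15; n_eff = number of nonzero differences = 13.
Nonzero differences (with sign): -4, -4, -3, +3, +9, +6, +4, +2, +5, -7, +7, -5, -4
Step 2: Count signs: positive = 7, negative = 6.
Step 3: Under H0: P(positive) = 0.5, so the number of positives S ~ Bin(13, 0.5).
Step 4: Two-sided exact p-value = sum of Bin(13,0.5) probabilities at or below the observed probability = 1.000000.
Step 5: alpha = 0.05. fail to reject H0.

n_eff = 13, pos = 7, neg = 6, p = 1.000000, fail to reject H0.


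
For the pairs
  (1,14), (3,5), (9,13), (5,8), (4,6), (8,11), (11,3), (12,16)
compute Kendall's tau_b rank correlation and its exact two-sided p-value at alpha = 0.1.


Step 1: Enumerate the 28 unordered pairs (i,j) with i<j and classify each by sign(x_j-x_i) * sign(y_j-y_i).
  (1,2):dx=+2,dy=-9->D; (1,3):dx=+8,dy=-1->D; (1,4):dx=+4,dy=-6->D; (1,5):dx=+3,dy=-8->D
  (1,6):dx=+7,dy=-3->D; (1,7):dx=+10,dy=-11->D; (1,8):dx=+11,dy=+2->C; (2,3):dx=+6,dy=+8->C
  (2,4):dx=+2,dy=+3->C; (2,5):dx=+1,dy=+1->C; (2,6):dx=+5,dy=+6->C; (2,7):dx=+8,dy=-2->D
  (2,8):dx=+9,dy=+11->C; (3,4):dx=-4,dy=-5->C; (3,5):dx=-5,dy=-7->C; (3,6):dx=-1,dy=-2->C
  (3,7):dx=+2,dy=-10->D; (3,8):dx=+3,dy=+3->C; (4,5):dx=-1,dy=-2->C; (4,6):dx=+3,dy=+3->C
  (4,7):dx=+6,dy=-5->D; (4,8):dx=+7,dy=+8->C; (5,6):dx=+4,dy=+5->C; (5,7):dx=+7,dy=-3->D
  (5,8):dx=+8,dy=+10->C; (6,7):dx=+3,dy=-8->D; (6,8):dx=+4,dy=+5->C; (7,8):dx=+1,dy=+13->C
Step 2: C = 17, D = 11, total pairs = 28.
Step 3: tau = (C - D)/(n(n-1)/2) = (17 - 11)/28 = 0.214286.
Step 4: Exact two-sided p-value (enumerate n! = 40320 permutations of y under H0): p = 0.548413.
Step 5: alpha = 0.1. fail to reject H0.

tau_b = 0.2143 (C=17, D=11), p = 0.548413, fail to reject H0.


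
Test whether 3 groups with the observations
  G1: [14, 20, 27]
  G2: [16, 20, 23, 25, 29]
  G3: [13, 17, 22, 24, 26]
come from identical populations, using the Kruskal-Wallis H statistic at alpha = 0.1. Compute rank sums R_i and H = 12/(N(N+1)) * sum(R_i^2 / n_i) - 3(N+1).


Step 1: Combine all N = 13 observations and assign midranks.
sorted (value, group, rank): (13,G3,1), (14,G1,2), (16,G2,3), (17,G3,4), (20,G1,5.5), (20,G2,5.5), (22,G3,7), (23,G2,8), (24,G3,9), (25,G2,10), (26,G3,11), (27,G1,12), (29,G2,13)
Step 2: Sum ranks within each group.
R_1 = 19.5 (n_1 = 3)
R_2 = 39.5 (n_2 = 5)
R_3 = 32 (n_3 = 5)
Step 3: H = 12/(N(N+1)) * sum(R_i^2/n_i) - 3(N+1)
     = 12/(13*14) * (19.5^2/3 + 39.5^2/5 + 32^2/5) - 3*14
     = 0.065934 * 643.6 - 42
     = 0.435165.
Step 4: Ties present; correction factor C = 1 - 6/(13^3 - 13) = 0.997253. Corrected H = 0.435165 / 0.997253 = 0.436364.
Step 5: Under H0, H ~ chi^2(2); p-value = 0.803979.
Step 6: alpha = 0.1. fail to reject H0.

H = 0.4364, df = 2, p = 0.803979, fail to reject H0.


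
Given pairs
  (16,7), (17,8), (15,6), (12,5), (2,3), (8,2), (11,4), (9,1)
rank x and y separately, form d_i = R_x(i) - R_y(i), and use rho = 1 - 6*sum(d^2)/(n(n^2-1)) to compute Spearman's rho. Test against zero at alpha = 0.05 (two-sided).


Step 1: Rank x and y separately (midranks; no ties here).
rank(x): 16->7, 17->8, 15->6, 12->5, 2->1, 8->2, 11->4, 9->3
rank(y): 7->7, 8->8, 6->6, 5->5, 3->3, 2->2, 4->4, 1->1
Step 2: d_i = R_x(i) - R_y(i); compute d_i^2.
  (7-7)^2=0, (8-8)^2=0, (6-6)^2=0, (5-5)^2=0, (1-3)^2=4, (2-2)^2=0, (4-4)^2=0, (3-1)^2=4
sum(d^2) = 8.
Step 3: rho = 1 - 6*8 / (8*(8^2 - 1)) = 1 - 48/504 = 0.904762.
Step 4: Under H0, t = rho * sqrt((n-2)/(1-rho^2)) = 5.2034 ~ t(6).
Step 5: Two-sided p-value from the t-distribution with 6 df = 0.002008.
Step 6: alpha = 0.05. reject H0.

rho = 0.9048, p = 0.002008, reject H0 at alpha = 0.05.


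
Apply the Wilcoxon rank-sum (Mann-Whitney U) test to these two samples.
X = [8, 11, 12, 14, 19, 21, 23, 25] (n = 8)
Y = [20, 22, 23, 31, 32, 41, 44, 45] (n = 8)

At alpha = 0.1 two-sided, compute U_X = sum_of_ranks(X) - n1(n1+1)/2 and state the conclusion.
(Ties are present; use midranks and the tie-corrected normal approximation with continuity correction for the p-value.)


Step 1: Combine and sort all 16 observations; assign midranks.
sorted (value, group): (8,X), (11,X), (12,X), (14,X), (19,X), (20,Y), (21,X), (22,Y), (23,X), (23,Y), (25,X), (31,Y), (32,Y), (41,Y), (44,Y), (45,Y)
ranks: 8->1, 11->2, 12->3, 14->4, 19->5, 20->6, 21->7, 22->8, 23->9.5, 23->9.5, 25->11, 31->12, 32->13, 41->14, 44->15, 45->16
Step 2: Rank sum for X: R1 = 1 + 2 + 3 + 4 + 5 + 7 + 9.5 + 11 = 42.5.
Step 3: U_X = R1 - n1(n1+1)/2 = 42.5 - 8*9/2 = 42.5 - 36 = 6.5.
       U_Y = n1*n2 - U_X = 64 - 6.5 = 57.5.
Step 4: Ties are present, so use the tie-corrected normal approximation (with continuity correction) for the p-value.
Step 5: p-value = 0.008603; compare to alpha = 0.1. reject H0.

U_X = 6.5, p = 0.008603, reject H0 at alpha = 0.1.


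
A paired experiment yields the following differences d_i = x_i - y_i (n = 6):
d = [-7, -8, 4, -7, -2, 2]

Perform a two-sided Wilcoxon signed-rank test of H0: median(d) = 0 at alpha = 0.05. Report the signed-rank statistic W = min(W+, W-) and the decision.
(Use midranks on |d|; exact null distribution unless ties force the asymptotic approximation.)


Step 1: Drop any zero differences (none here) and take |d_i|.
|d| = [7, 8, 4, 7, 2, 2]
Step 2: Midrank |d_i| (ties get averaged ranks).
ranks: |7|->4.5, |8|->6, |4|->3, |7|->4.5, |2|->1.5, |2|->1.5
Step 3: Attach original signs; sum ranks with positive sign and with negative sign.
W+ = 3 + 1.5 = 4.5
W- = 4.5 + 6 + 4.5 + 1.5 = 16.5
(Check: W+ + W- = 21 should equal n(n+1)/2 = 21.)
Step 4: Test statistic W = min(W+, W-) = 4.5.
Step 5: Ties in |d|, so use the tie-corrected normal approximation.
        E[W] = n(n+1)/4 = 6*7/4 = 10.5.
        Tie groups: |d|=2 (t=2), |d|=7 (t=2); sum(t^3 - t) = 12.
        Var[W] = n(n+1)(2n+1)/24 - sum(t^3-t)/48 = 546/24 - 12/48 = 22.5.
        z = (W - E[W]) / sqrt(Var[W]) = (4.5 - 10.5) / 4.7434 = -1.2649.
        Two-sided p = 2*Phi(z) = 0.205903.
Step 6: alpha = 0.05. fail to reject H0.

W+ = 4.5, W- = 16.5, W = min = 4.5, p = 0.205903, fail to reject H0.


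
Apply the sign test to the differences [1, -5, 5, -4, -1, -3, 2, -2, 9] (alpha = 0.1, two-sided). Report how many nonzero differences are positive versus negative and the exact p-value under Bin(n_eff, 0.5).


Step 1: Discard zero differences. Original n = 9; n_eff = number of nonzero differences = 9.
Nonzero differences (with sign): +1, -5, +5, -4, -1, -3, +2, -2, +9
Step 2: Count signs: positive = 4, negative = 5.
Step 3: Under H0: P(positive) = 0.5, so the number of positives S ~ Bin(9, 0.5).
Step 4: Two-sided exact p-value = sum of Bin(9,0.5) probabilities at or below the observed probability = 1.000000.
Step 5: alpha = 0.1. fail to reject H0.

n_eff = 9, pos = 4, neg = 5, p = 1.000000, fail to reject H0.


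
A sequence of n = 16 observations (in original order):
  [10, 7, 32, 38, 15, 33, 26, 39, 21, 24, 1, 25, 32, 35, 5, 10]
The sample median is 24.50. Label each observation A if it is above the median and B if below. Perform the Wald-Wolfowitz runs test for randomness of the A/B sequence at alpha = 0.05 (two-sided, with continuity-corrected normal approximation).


Step 1: Compute median = 24.50; label A = above, B = below.
Labels in order: BBAABAAABBBAAABB  (n_A = 8, n_B = 8)
Step 2: Count runs R = 7.
Step 3: Under H0 (random ordering), E[R] = 2*n_A*n_B/(n_A+n_B) + 1 = 2*8*8/16 + 1 = 9.0000.
        Var[R] = 2*n_A*n_B*(2*n_A*n_B - n_A - n_B) / ((n_A+n_B)^2 * (n_A+n_B-1)) = 14336/3840 = 3.7333.
        SD[R] = 1.9322.
Step 4: Continuity-corrected z = (R + 0.5 - E[R]) / SD[R] = (7 + 0.5 - 9.0000) / 1.9322 = -0.7763.
Step 5: Two-sided p-value via normal approximation = 2*(1 - Phi(|z|)) = 0.437558.
Step 6: alpha = 0.05. fail to reject H0.

R = 7, z = -0.7763, p = 0.437558, fail to reject H0.


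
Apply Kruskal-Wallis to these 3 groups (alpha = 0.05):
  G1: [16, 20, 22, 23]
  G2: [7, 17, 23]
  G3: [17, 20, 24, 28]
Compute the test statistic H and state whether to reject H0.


Step 1: Combine all N = 11 observations and assign midranks.
sorted (value, group, rank): (7,G2,1), (16,G1,2), (17,G2,3.5), (17,G3,3.5), (20,G1,5.5), (20,G3,5.5), (22,G1,7), (23,G1,8.5), (23,G2,8.5), (24,G3,10), (28,G3,11)
Step 2: Sum ranks within each group.
R_1 = 23 (n_1 = 4)
R_2 = 13 (n_2 = 3)
R_3 = 30 (n_3 = 4)
Step 3: H = 12/(N(N+1)) * sum(R_i^2/n_i) - 3(N+1)
     = 12/(11*12) * (23^2/4 + 13^2/3 + 30^2/4) - 3*12
     = 0.090909 * 413.583 - 36
     = 1.598485.
Step 4: Ties present; correction factor C = 1 - 18/(11^3 - 11) = 0.986364. Corrected H = 1.598485 / 0.986364 = 1.620584.
Step 5: Under H0, H ~ chi^2(2); p-value = 0.444728.
Step 6: alpha = 0.05. fail to reject H0.

H = 1.6206, df = 2, p = 0.444728, fail to reject H0.


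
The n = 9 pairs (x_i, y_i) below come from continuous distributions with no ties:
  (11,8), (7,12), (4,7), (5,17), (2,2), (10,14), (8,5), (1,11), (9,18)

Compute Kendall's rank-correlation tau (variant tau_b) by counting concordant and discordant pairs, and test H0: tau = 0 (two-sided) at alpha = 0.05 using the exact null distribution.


Step 1: Enumerate the 36 unordered pairs (i,j) with i<j and classify each by sign(x_j-x_i) * sign(y_j-y_i).
  (1,2):dx=-4,dy=+4->D; (1,3):dx=-7,dy=-1->C; (1,4):dx=-6,dy=+9->D; (1,5):dx=-9,dy=-6->C
  (1,6):dx=-1,dy=+6->D; (1,7):dx=-3,dy=-3->C; (1,8):dx=-10,dy=+3->D; (1,9):dx=-2,dy=+10->D
  (2,3):dx=-3,dy=-5->C; (2,4):dx=-2,dy=+5->D; (2,5):dx=-5,dy=-10->C; (2,6):dx=+3,dy=+2->C
  (2,7):dx=+1,dy=-7->D; (2,8):dx=-6,dy=-1->C; (2,9):dx=+2,dy=+6->C; (3,4):dx=+1,dy=+10->C
  (3,5):dx=-2,dy=-5->C; (3,6):dx=+6,dy=+7->C; (3,7):dx=+4,dy=-2->D; (3,8):dx=-3,dy=+4->D
  (3,9):dx=+5,dy=+11->C; (4,5):dx=-3,dy=-15->C; (4,6):dx=+5,dy=-3->D; (4,7):dx=+3,dy=-12->D
  (4,8):dx=-4,dy=-6->C; (4,9):dx=+4,dy=+1->C; (5,6):dx=+8,dy=+12->C; (5,7):dx=+6,dy=+3->C
  (5,8):dx=-1,dy=+9->D; (5,9):dx=+7,dy=+16->C; (6,7):dx=-2,dy=-9->C; (6,8):dx=-9,dy=-3->C
  (6,9):dx=-1,dy=+4->D; (7,8):dx=-7,dy=+6->D; (7,9):dx=+1,dy=+13->C; (8,9):dx=+8,dy=+7->C
Step 2: C = 22, D = 14, total pairs = 36.
Step 3: tau = (C - D)/(n(n-1)/2) = (22 - 14)/36 = 0.222222.
Step 4: Exact two-sided p-value (enumerate n! = 362880 permutations of y under H0): p = 0.476709.
Step 5: alpha = 0.05. fail to reject H0.

tau_b = 0.2222 (C=22, D=14), p = 0.476709, fail to reject H0.


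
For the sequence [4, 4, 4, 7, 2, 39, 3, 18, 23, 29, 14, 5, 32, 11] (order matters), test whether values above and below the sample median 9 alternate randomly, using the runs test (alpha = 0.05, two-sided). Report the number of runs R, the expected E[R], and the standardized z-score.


Step 1: Compute median = 9; label A = above, B = below.
Labels in order: BBBBBABAAAABAA  (n_A = 7, n_B = 7)
Step 2: Count runs R = 6.
Step 3: Under H0 (random ordering), E[R] = 2*n_A*n_B/(n_A+n_B) + 1 = 2*7*7/14 + 1 = 8.0000.
        Var[R] = 2*n_A*n_B*(2*n_A*n_B - n_A - n_B) / ((n_A+n_B)^2 * (n_A+n_B-1)) = 8232/2548 = 3.2308.
        SD[R] = 1.7974.
Step 4: Continuity-corrected z = (R + 0.5 - E[R]) / SD[R] = (6 + 0.5 - 8.0000) / 1.7974 = -0.8345.
Step 5: Two-sided p-value via normal approximation = 2*(1 - Phi(|z|)) = 0.403986.
Step 6: alpha = 0.05. fail to reject H0.

R = 6, z = -0.8345, p = 0.403986, fail to reject H0.


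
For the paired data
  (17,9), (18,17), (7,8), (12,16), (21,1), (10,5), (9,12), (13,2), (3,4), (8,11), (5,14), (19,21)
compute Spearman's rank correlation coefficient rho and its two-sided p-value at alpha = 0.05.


Step 1: Rank x and y separately (midranks; no ties here).
rank(x): 17->9, 18->10, 7->3, 12->7, 21->12, 10->6, 9->5, 13->8, 3->1, 8->4, 5->2, 19->11
rank(y): 9->6, 17->11, 8->5, 16->10, 1->1, 5->4, 12->8, 2->2, 4->3, 11->7, 14->9, 21->12
Step 2: d_i = R_x(i) - R_y(i); compute d_i^2.
  (9-6)^2=9, (10-11)^2=1, (3-5)^2=4, (7-10)^2=9, (12-1)^2=121, (6-4)^2=4, (5-8)^2=9, (8-2)^2=36, (1-3)^2=4, (4-7)^2=9, (2-9)^2=49, (11-12)^2=1
sum(d^2) = 256.
Step 3: rho = 1 - 6*256 / (12*(12^2 - 1)) = 1 - 1536/1716 = 0.104895.
Step 4: Under H0, t = rho * sqrt((n-2)/(1-rho^2)) = 0.3335 ~ t(10).
Step 5: Two-sided p-value from the t-distribution with 10 df = 0.745609.
Step 6: alpha = 0.05. fail to reject H0.

rho = 0.1049, p = 0.745609, fail to reject H0 at alpha = 0.05.


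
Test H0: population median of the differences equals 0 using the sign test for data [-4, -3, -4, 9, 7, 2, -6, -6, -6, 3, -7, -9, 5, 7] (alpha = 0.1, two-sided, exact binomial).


Step 1: Discard zero differences. Original n = 14; n_eff = number of nonzero differences = 14.
Nonzero differences (with sign): -4, -3, -4, +9, +7, +2, -6, -6, -6, +3, -7, -9, +5, +7
Step 2: Count signs: positive = 6, negative = 8.
Step 3: Under H0: P(positive) = 0.5, so the number of positives S ~ Bin(14, 0.5).
Step 4: Two-sided exact p-value = sum of Bin(14,0.5) probabilities at or below the observed probability = 0.790527.
Step 5: alpha = 0.1. fail to reject H0.

n_eff = 14, pos = 6, neg = 8, p = 0.790527, fail to reject H0.


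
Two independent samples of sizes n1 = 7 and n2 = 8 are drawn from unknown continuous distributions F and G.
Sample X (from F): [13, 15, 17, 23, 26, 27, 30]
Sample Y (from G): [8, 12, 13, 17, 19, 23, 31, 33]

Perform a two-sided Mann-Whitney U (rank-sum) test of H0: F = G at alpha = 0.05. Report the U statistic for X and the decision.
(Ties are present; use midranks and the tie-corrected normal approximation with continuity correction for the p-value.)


Step 1: Combine and sort all 15 observations; assign midranks.
sorted (value, group): (8,Y), (12,Y), (13,X), (13,Y), (15,X), (17,X), (17,Y), (19,Y), (23,X), (23,Y), (26,X), (27,X), (30,X), (31,Y), (33,Y)
ranks: 8->1, 12->2, 13->3.5, 13->3.5, 15->5, 17->6.5, 17->6.5, 19->8, 23->9.5, 23->9.5, 26->11, 27->12, 30->13, 31->14, 33->15
Step 2: Rank sum for X: R1 = 3.5 + 5 + 6.5 + 9.5 + 11 + 12 + 13 = 60.5.
Step 3: U_X = R1 - n1(n1+1)/2 = 60.5 - 7*8/2 = 60.5 - 28 = 32.5.
       U_Y = n1*n2 - U_X = 56 - 32.5 = 23.5.
Step 4: Ties are present, so use the tie-corrected normal approximation (with continuity correction) for the p-value.
Step 5: p-value = 0.642537; compare to alpha = 0.05. fail to reject H0.

U_X = 32.5, p = 0.642537, fail to reject H0 at alpha = 0.05.


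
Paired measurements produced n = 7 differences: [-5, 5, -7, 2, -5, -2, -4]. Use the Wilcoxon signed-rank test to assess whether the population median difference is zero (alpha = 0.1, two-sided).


Step 1: Drop any zero differences (none here) and take |d_i|.
|d| = [5, 5, 7, 2, 5, 2, 4]
Step 2: Midrank |d_i| (ties get averaged ranks).
ranks: |5|->5, |5|->5, |7|->7, |2|->1.5, |5|->5, |2|->1.5, |4|->3
Step 3: Attach original signs; sum ranks with positive sign and with negative sign.
W+ = 5 + 1.5 = 6.5
W- = 5 + 7 + 5 + 1.5 + 3 = 21.5
(Check: W+ + W- = 28 should equal n(n+1)/2 = 28.)
Step 4: Test statistic W = min(W+, W-) = 6.5.
Step 5: Ties in |d|, so use the tie-corrected normal approximation.
        E[W] = n(n+1)/4 = 7*8/4 = 14.
        Tie groups: |d|=2 (t=2), |d|=5 (t=3); sum(t^3 - t) = 30.
        Var[W] = n(n+1)(2n+1)/24 - sum(t^3-t)/48 = 840/24 - 30/48 = 34.375.
        z = (W - E[W]) / sqrt(Var[W]) = (6.5 - 14) / 5.8630 = -1.2792.
        Two-sided p = 2*Phi(z) = 0.200825.
Step 6: alpha = 0.1. fail to reject H0.

W+ = 6.5, W- = 21.5, W = min = 6.5, p = 0.200825, fail to reject H0.


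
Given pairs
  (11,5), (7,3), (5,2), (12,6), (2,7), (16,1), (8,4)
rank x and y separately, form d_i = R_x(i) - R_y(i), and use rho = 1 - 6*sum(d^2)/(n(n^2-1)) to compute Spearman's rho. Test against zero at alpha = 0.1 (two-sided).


Step 1: Rank x and y separately (midranks; no ties here).
rank(x): 11->5, 7->3, 5->2, 12->6, 2->1, 16->7, 8->4
rank(y): 5->5, 3->3, 2->2, 6->6, 7->7, 1->1, 4->4
Step 2: d_i = R_x(i) - R_y(i); compute d_i^2.
  (5-5)^2=0, (3-3)^2=0, (2-2)^2=0, (6-6)^2=0, (1-7)^2=36, (7-1)^2=36, (4-4)^2=0
sum(d^2) = 72.
Step 3: rho = 1 - 6*72 / (7*(7^2 - 1)) = 1 - 432/336 = -0.285714.
Step 4: Under H0, t = rho * sqrt((n-2)/(1-rho^2)) = -0.6667 ~ t(5).
Step 5: Two-sided p-value from the t-distribution with 5 df = 0.534509.
Step 6: alpha = 0.1. fail to reject H0.

rho = -0.2857, p = 0.534509, fail to reject H0 at alpha = 0.1.


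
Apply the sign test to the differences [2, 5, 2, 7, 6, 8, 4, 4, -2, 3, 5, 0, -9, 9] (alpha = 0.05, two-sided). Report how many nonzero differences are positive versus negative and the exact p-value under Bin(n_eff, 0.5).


Step 1: Discard zero differences. Original n = 14; n_eff = number of nonzero differences = 13.
Nonzero differences (with sign): +2, +5, +2, +7, +6, +8, +4, +4, -2, +3, +5, -9, +9
Step 2: Count signs: positive = 11, negative = 2.
Step 3: Under H0: P(positive) = 0.5, so the number of positives S ~ Bin(13, 0.5).
Step 4: Two-sided exact p-value = sum of Bin(13,0.5) probabilities at or below the observed probability = 0.022461.
Step 5: alpha = 0.05. reject H0.

n_eff = 13, pos = 11, neg = 2, p = 0.022461, reject H0.


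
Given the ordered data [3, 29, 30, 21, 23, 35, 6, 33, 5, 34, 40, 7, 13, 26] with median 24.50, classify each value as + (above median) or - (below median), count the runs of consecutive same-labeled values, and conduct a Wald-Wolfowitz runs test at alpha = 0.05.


Step 1: Compute median = 24.50; label A = above, B = below.
Labels in order: BAABBABABAABBA  (n_A = 7, n_B = 7)
Step 2: Count runs R = 10.
Step 3: Under H0 (random ordering), E[R] = 2*n_A*n_B/(n_A+n_B) + 1 = 2*7*7/14 + 1 = 8.0000.
        Var[R] = 2*n_A*n_B*(2*n_A*n_B - n_A - n_B) / ((n_A+n_B)^2 * (n_A+n_B-1)) = 8232/2548 = 3.2308.
        SD[R] = 1.7974.
Step 4: Continuity-corrected z = (R - 0.5 - E[R]) / SD[R] = (10 - 0.5 - 8.0000) / 1.7974 = 0.8345.
Step 5: Two-sided p-value via normal approximation = 2*(1 - Phi(|z|)) = 0.403986.
Step 6: alpha = 0.05. fail to reject H0.

R = 10, z = 0.8345, p = 0.403986, fail to reject H0.


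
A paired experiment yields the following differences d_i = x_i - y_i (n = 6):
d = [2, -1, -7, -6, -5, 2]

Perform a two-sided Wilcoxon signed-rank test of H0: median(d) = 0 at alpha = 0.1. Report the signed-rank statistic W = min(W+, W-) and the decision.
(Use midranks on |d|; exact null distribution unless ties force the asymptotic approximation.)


Step 1: Drop any zero differences (none here) and take |d_i|.
|d| = [2, 1, 7, 6, 5, 2]
Step 2: Midrank |d_i| (ties get averaged ranks).
ranks: |2|->2.5, |1|->1, |7|->6, |6|->5, |5|->4, |2|->2.5
Step 3: Attach original signs; sum ranks with positive sign and with negative sign.
W+ = 2.5 + 2.5 = 5
W- = 1 + 6 + 5 + 4 = 16
(Check: W+ + W- = 21 should equal n(n+1)/2 = 21.)
Step 4: Test statistic W = min(W+, W-) = 5.
Step 5: Ties in |d|, so use the tie-corrected normal approximation.
        E[W] = n(n+1)/4 = 6*7/4 = 10.5.
        Tie groups: |d|=2 (t=2); sum(t^3 - t) = 6.
        Var[W] = n(n+1)(2n+1)/24 - sum(t^3-t)/48 = 546/24 - 6/48 = 22.625.
        z = (W - E[W]) / sqrt(Var[W]) = (5 - 10.5) / 4.7566 = -1.1563.
        Two-sided p = 2*Phi(z) = 0.247561.
Step 6: alpha = 0.1. fail to reject H0.

W+ = 5, W- = 16, W = min = 5, p = 0.247561, fail to reject H0.


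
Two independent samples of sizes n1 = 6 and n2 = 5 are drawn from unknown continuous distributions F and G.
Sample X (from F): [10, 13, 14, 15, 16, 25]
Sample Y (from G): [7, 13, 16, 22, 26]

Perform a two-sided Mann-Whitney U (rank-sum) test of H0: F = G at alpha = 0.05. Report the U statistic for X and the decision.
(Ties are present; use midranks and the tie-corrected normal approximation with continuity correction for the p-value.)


Step 1: Combine and sort all 11 observations; assign midranks.
sorted (value, group): (7,Y), (10,X), (13,X), (13,Y), (14,X), (15,X), (16,X), (16,Y), (22,Y), (25,X), (26,Y)
ranks: 7->1, 10->2, 13->3.5, 13->3.5, 14->5, 15->6, 16->7.5, 16->7.5, 22->9, 25->10, 26->11
Step 2: Rank sum for X: R1 = 2 + 3.5 + 5 + 6 + 7.5 + 10 = 34.
Step 3: U_X = R1 - n1(n1+1)/2 = 34 - 6*7/2 = 34 - 21 = 13.
       U_Y = n1*n2 - U_X = 30 - 13 = 17.
Step 4: Ties are present, so use the tie-corrected normal approximation (with continuity correction) for the p-value.
Step 5: p-value = 0.783228; compare to alpha = 0.05. fail to reject H0.

U_X = 13, p = 0.783228, fail to reject H0 at alpha = 0.05.


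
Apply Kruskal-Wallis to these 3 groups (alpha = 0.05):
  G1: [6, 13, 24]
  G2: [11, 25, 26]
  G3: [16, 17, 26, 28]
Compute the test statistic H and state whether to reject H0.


Step 1: Combine all N = 10 observations and assign midranks.
sorted (value, group, rank): (6,G1,1), (11,G2,2), (13,G1,3), (16,G3,4), (17,G3,5), (24,G1,6), (25,G2,7), (26,G2,8.5), (26,G3,8.5), (28,G3,10)
Step 2: Sum ranks within each group.
R_1 = 10 (n_1 = 3)
R_2 = 17.5 (n_2 = 3)
R_3 = 27.5 (n_3 = 4)
Step 3: H = 12/(N(N+1)) * sum(R_i^2/n_i) - 3(N+1)
     = 12/(10*11) * (10^2/3 + 17.5^2/3 + 27.5^2/4) - 3*11
     = 0.109091 * 324.479 - 33
     = 2.397727.
Step 4: Ties present; correction factor C = 1 - 6/(10^3 - 10) = 0.993939. Corrected H = 2.397727 / 0.993939 = 2.412348.
Step 5: Under H0, H ~ chi^2(2); p-value = 0.299340.
Step 6: alpha = 0.05. fail to reject H0.

H = 2.4123, df = 2, p = 0.299340, fail to reject H0.


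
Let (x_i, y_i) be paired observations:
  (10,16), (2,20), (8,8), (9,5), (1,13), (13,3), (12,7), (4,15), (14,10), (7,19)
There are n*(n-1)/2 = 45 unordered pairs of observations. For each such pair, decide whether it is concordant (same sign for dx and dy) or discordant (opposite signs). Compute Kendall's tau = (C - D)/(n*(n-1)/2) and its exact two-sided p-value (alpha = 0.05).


Step 1: Enumerate the 45 unordered pairs (i,j) with i<j and classify each by sign(x_j-x_i) * sign(y_j-y_i).
  (1,2):dx=-8,dy=+4->D; (1,3):dx=-2,dy=-8->C; (1,4):dx=-1,dy=-11->C; (1,5):dx=-9,dy=-3->C
  (1,6):dx=+3,dy=-13->D; (1,7):dx=+2,dy=-9->D; (1,8):dx=-6,dy=-1->C; (1,9):dx=+4,dy=-6->D
  (1,10):dx=-3,dy=+3->D; (2,3):dx=+6,dy=-12->D; (2,4):dx=+7,dy=-15->D; (2,5):dx=-1,dy=-7->C
  (2,6):dx=+11,dy=-17->D; (2,7):dx=+10,dy=-13->D; (2,8):dx=+2,dy=-5->D; (2,9):dx=+12,dy=-10->D
  (2,10):dx=+5,dy=-1->D; (3,4):dx=+1,dy=-3->D; (3,5):dx=-7,dy=+5->D; (3,6):dx=+5,dy=-5->D
  (3,7):dx=+4,dy=-1->D; (3,8):dx=-4,dy=+7->D; (3,9):dx=+6,dy=+2->C; (3,10):dx=-1,dy=+11->D
  (4,5):dx=-8,dy=+8->D; (4,6):dx=+4,dy=-2->D; (4,7):dx=+3,dy=+2->C; (4,8):dx=-5,dy=+10->D
  (4,9):dx=+5,dy=+5->C; (4,10):dx=-2,dy=+14->D; (5,6):dx=+12,dy=-10->D; (5,7):dx=+11,dy=-6->D
  (5,8):dx=+3,dy=+2->C; (5,9):dx=+13,dy=-3->D; (5,10):dx=+6,dy=+6->C; (6,7):dx=-1,dy=+4->D
  (6,8):dx=-9,dy=+12->D; (6,9):dx=+1,dy=+7->C; (6,10):dx=-6,dy=+16->D; (7,8):dx=-8,dy=+8->D
  (7,9):dx=+2,dy=+3->C; (7,10):dx=-5,dy=+12->D; (8,9):dx=+10,dy=-5->D; (8,10):dx=+3,dy=+4->C
  (9,10):dx=-7,dy=+9->D
Step 2: C = 13, D = 32, total pairs = 45.
Step 3: tau = (C - D)/(n(n-1)/2) = (13 - 32)/45 = -0.422222.
Step 4: Exact two-sided p-value (enumerate n! = 3628800 permutations of y under H0): p = 0.108313.
Step 5: alpha = 0.05. fail to reject H0.

tau_b = -0.4222 (C=13, D=32), p = 0.108313, fail to reject H0.


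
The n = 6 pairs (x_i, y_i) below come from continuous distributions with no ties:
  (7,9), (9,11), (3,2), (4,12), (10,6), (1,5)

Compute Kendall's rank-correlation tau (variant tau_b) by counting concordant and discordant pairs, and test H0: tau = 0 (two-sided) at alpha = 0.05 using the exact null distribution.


Step 1: Enumerate the 15 unordered pairs (i,j) with i<j and classify each by sign(x_j-x_i) * sign(y_j-y_i).
  (1,2):dx=+2,dy=+2->C; (1,3):dx=-4,dy=-7->C; (1,4):dx=-3,dy=+3->D; (1,5):dx=+3,dy=-3->D
  (1,6):dx=-6,dy=-4->C; (2,3):dx=-6,dy=-9->C; (2,4):dx=-5,dy=+1->D; (2,5):dx=+1,dy=-5->D
  (2,6):dx=-8,dy=-6->C; (3,4):dx=+1,dy=+10->C; (3,5):dx=+7,dy=+4->C; (3,6):dx=-2,dy=+3->D
  (4,5):dx=+6,dy=-6->D; (4,6):dx=-3,dy=-7->C; (5,6):dx=-9,dy=-1->C
Step 2: C = 9, D = 6, total pairs = 15.
Step 3: tau = (C - D)/(n(n-1)/2) = (9 - 6)/15 = 0.200000.
Step 4: Exact two-sided p-value (enumerate n! = 720 permutations of y under H0): p = 0.719444.
Step 5: alpha = 0.05. fail to reject H0.

tau_b = 0.2000 (C=9, D=6), p = 0.719444, fail to reject H0.


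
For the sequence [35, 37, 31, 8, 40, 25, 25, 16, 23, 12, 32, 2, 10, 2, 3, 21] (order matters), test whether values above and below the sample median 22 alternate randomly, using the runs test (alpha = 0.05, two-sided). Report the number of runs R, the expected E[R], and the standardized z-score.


Step 1: Compute median = 22; label A = above, B = below.
Labels in order: AAABAAABABABBBBB  (n_A = 8, n_B = 8)
Step 2: Count runs R = 8.
Step 3: Under H0 (random ordering), E[R] = 2*n_A*n_B/(n_A+n_B) + 1 = 2*8*8/16 + 1 = 9.0000.
        Var[R] = 2*n_A*n_B*(2*n_A*n_B - n_A - n_B) / ((n_A+n_B)^2 * (n_A+n_B-1)) = 14336/3840 = 3.7333.
        SD[R] = 1.9322.
Step 4: Continuity-corrected z = (R + 0.5 - E[R]) / SD[R] = (8 + 0.5 - 9.0000) / 1.9322 = -0.2588.
Step 5: Two-sided p-value via normal approximation = 2*(1 - Phi(|z|)) = 0.795809.
Step 6: alpha = 0.05. fail to reject H0.

R = 8, z = -0.2588, p = 0.795809, fail to reject H0.


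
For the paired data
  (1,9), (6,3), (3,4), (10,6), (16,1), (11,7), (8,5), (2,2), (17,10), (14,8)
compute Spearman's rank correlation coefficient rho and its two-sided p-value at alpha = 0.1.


Step 1: Rank x and y separately (midranks; no ties here).
rank(x): 1->1, 6->4, 3->3, 10->6, 16->9, 11->7, 8->5, 2->2, 17->10, 14->8
rank(y): 9->9, 3->3, 4->4, 6->6, 1->1, 7->7, 5->5, 2->2, 10->10, 8->8
Step 2: d_i = R_x(i) - R_y(i); compute d_i^2.
  (1-9)^2=64, (4-3)^2=1, (3-4)^2=1, (6-6)^2=0, (9-1)^2=64, (7-7)^2=0, (5-5)^2=0, (2-2)^2=0, (10-10)^2=0, (8-8)^2=0
sum(d^2) = 130.
Step 3: rho = 1 - 6*130 / (10*(10^2 - 1)) = 1 - 780/990 = 0.212121.
Step 4: Under H0, t = rho * sqrt((n-2)/(1-rho^2)) = 0.6139 ~ t(8).
Step 5: Two-sided p-value from the t-distribution with 8 df = 0.556306.
Step 6: alpha = 0.1. fail to reject H0.

rho = 0.2121, p = 0.556306, fail to reject H0 at alpha = 0.1.


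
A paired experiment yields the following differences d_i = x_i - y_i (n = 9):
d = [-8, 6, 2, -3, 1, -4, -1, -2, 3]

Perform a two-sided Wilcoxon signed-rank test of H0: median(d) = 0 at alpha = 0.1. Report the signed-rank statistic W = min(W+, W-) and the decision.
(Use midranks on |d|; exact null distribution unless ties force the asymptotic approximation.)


Step 1: Drop any zero differences (none here) and take |d_i|.
|d| = [8, 6, 2, 3, 1, 4, 1, 2, 3]
Step 2: Midrank |d_i| (ties get averaged ranks).
ranks: |8|->9, |6|->8, |2|->3.5, |3|->5.5, |1|->1.5, |4|->7, |1|->1.5, |2|->3.5, |3|->5.5
Step 3: Attach original signs; sum ranks with positive sign and with negative sign.
W+ = 8 + 3.5 + 1.5 + 5.5 = 18.5
W- = 9 + 5.5 + 7 + 1.5 + 3.5 = 26.5
(Check: W+ + W- = 45 should equal n(n+1)/2 = 45.)
Step 4: Test statistic W = min(W+, W-) = 18.5.
Step 5: Ties in |d|, so use the tie-corrected normal approximation.
        E[W] = n(n+1)/4 = 9*10/4 = 22.5.
        Tie groups: |d|=1 (t=2), |d|=2 (t=2), |d|=3 (t=2); sum(t^3 - t) = 18.
        Var[W] = n(n+1)(2n+1)/24 - sum(t^3-t)/48 = 1710/24 - 18/48 = 70.875.
        z = (W - E[W]) / sqrt(Var[W]) = (18.5 - 22.5) / 8.4187 = -0.4751.
        Two-sided p = 2*Phi(z) = 0.634694.
Step 6: alpha = 0.1. fail to reject H0.

W+ = 18.5, W- = 26.5, W = min = 18.5, p = 0.634694, fail to reject H0.


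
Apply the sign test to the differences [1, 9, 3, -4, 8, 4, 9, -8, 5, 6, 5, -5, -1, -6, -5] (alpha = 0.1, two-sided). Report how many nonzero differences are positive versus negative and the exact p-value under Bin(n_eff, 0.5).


Step 1: Discard zero differences. Original n = 15; n_eff = number of nonzero differences = 15.
Nonzero differences (with sign): +1, +9, +3, -4, +8, +4, +9, -8, +5, +6, +5, -5, -1, -6, -5
Step 2: Count signs: positive = 9, negative = 6.
Step 3: Under H0: P(positive) = 0.5, so the number of positives S ~ Bin(15, 0.5).
Step 4: Two-sided exact p-value = sum of Bin(15,0.5) probabilities at or below the observed probability = 0.607239.
Step 5: alpha = 0.1. fail to reject H0.

n_eff = 15, pos = 9, neg = 6, p = 0.607239, fail to reject H0.


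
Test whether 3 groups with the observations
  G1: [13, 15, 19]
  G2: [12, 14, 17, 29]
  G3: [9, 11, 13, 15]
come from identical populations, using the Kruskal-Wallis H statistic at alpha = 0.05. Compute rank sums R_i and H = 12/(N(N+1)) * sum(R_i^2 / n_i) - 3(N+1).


Step 1: Combine all N = 11 observations and assign midranks.
sorted (value, group, rank): (9,G3,1), (11,G3,2), (12,G2,3), (13,G1,4.5), (13,G3,4.5), (14,G2,6), (15,G1,7.5), (15,G3,7.5), (17,G2,9), (19,G1,10), (29,G2,11)
Step 2: Sum ranks within each group.
R_1 = 22 (n_1 = 3)
R_2 = 29 (n_2 = 4)
R_3 = 15 (n_3 = 4)
Step 3: H = 12/(N(N+1)) * sum(R_i^2/n_i) - 3(N+1)
     = 12/(11*12) * (22^2/3 + 29^2/4 + 15^2/4) - 3*12
     = 0.090909 * 427.833 - 36
     = 2.893939.
Step 4: Ties present; correction factor C = 1 - 12/(11^3 - 11) = 0.990909. Corrected H = 2.893939 / 0.990909 = 2.920489.
Step 5: Under H0, H ~ chi^2(2); p-value = 0.232179.
Step 6: alpha = 0.05. fail to reject H0.

H = 2.9205, df = 2, p = 0.232179, fail to reject H0.


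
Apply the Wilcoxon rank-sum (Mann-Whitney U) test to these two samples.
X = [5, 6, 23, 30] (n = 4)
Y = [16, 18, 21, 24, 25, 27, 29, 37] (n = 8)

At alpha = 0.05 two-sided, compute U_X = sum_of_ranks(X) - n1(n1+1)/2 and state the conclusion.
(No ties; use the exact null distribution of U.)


Step 1: Combine and sort all 12 observations; assign midranks.
sorted (value, group): (5,X), (6,X), (16,Y), (18,Y), (21,Y), (23,X), (24,Y), (25,Y), (27,Y), (29,Y), (30,X), (37,Y)
ranks: 5->1, 6->2, 16->3, 18->4, 21->5, 23->6, 24->7, 25->8, 27->9, 29->10, 30->11, 37->12
Step 2: Rank sum for X: R1 = 1 + 2 + 6 + 11 = 20.
Step 3: U_X = R1 - n1(n1+1)/2 = 20 - 4*5/2 = 20 - 10 = 10.
       U_Y = n1*n2 - U_X = 32 - 10 = 22.
Step 4: No ties, so the exact null distribution of U (based on enumerating the C(12,4) = 495 equally likely rank assignments) gives the two-sided p-value.
Step 5: p-value = 0.367677; compare to alpha = 0.05. fail to reject H0.

U_X = 10, p = 0.367677, fail to reject H0 at alpha = 0.05.


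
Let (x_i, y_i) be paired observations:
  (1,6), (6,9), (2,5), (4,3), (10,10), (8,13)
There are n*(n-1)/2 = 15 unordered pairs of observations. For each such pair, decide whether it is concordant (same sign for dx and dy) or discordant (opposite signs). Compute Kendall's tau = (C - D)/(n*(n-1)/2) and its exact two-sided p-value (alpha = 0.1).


Step 1: Enumerate the 15 unordered pairs (i,j) with i<j and classify each by sign(x_j-x_i) * sign(y_j-y_i).
  (1,2):dx=+5,dy=+3->C; (1,3):dx=+1,dy=-1->D; (1,4):dx=+3,dy=-3->D; (1,5):dx=+9,dy=+4->C
  (1,6):dx=+7,dy=+7->C; (2,3):dx=-4,dy=-4->C; (2,4):dx=-2,dy=-6->C; (2,5):dx=+4,dy=+1->C
  (2,6):dx=+2,dy=+4->C; (3,4):dx=+2,dy=-2->D; (3,5):dx=+8,dy=+5->C; (3,6):dx=+6,dy=+8->C
  (4,5):dx=+6,dy=+7->C; (4,6):dx=+4,dy=+10->C; (5,6):dx=-2,dy=+3->D
Step 2: C = 11, D = 4, total pairs = 15.
Step 3: tau = (C - D)/(n(n-1)/2) = (11 - 4)/15 = 0.466667.
Step 4: Exact two-sided p-value (enumerate n! = 720 permutations of y under H0): p = 0.272222.
Step 5: alpha = 0.1. fail to reject H0.

tau_b = 0.4667 (C=11, D=4), p = 0.272222, fail to reject H0.


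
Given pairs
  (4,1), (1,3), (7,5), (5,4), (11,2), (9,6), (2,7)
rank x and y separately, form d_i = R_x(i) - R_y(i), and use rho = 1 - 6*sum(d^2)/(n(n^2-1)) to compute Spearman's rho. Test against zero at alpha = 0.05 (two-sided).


Step 1: Rank x and y separately (midranks; no ties here).
rank(x): 4->3, 1->1, 7->5, 5->4, 11->7, 9->6, 2->2
rank(y): 1->1, 3->3, 5->5, 4->4, 2->2, 6->6, 7->7
Step 2: d_i = R_x(i) - R_y(i); compute d_i^2.
  (3-1)^2=4, (1-3)^2=4, (5-5)^2=0, (4-4)^2=0, (7-2)^2=25, (6-6)^2=0, (2-7)^2=25
sum(d^2) = 58.
Step 3: rho = 1 - 6*58 / (7*(7^2 - 1)) = 1 - 348/336 = -0.035714.
Step 4: Under H0, t = rho * sqrt((n-2)/(1-rho^2)) = -0.0799 ~ t(5).
Step 5: Two-sided p-value from the t-distribution with 5 df = 0.939408.
Step 6: alpha = 0.05. fail to reject H0.

rho = -0.0357, p = 0.939408, fail to reject H0 at alpha = 0.05.


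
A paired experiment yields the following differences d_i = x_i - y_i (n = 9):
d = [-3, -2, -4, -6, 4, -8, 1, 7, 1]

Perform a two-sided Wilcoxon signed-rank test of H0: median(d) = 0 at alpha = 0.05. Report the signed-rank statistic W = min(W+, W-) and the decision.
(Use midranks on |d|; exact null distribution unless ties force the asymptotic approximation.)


Step 1: Drop any zero differences (none here) and take |d_i|.
|d| = [3, 2, 4, 6, 4, 8, 1, 7, 1]
Step 2: Midrank |d_i| (ties get averaged ranks).
ranks: |3|->4, |2|->3, |4|->5.5, |6|->7, |4|->5.5, |8|->9, |1|->1.5, |7|->8, |1|->1.5
Step 3: Attach original signs; sum ranks with positive sign and with negative sign.
W+ = 5.5 + 1.5 + 8 + 1.5 = 16.5
W- = 4 + 3 + 5.5 + 7 + 9 = 28.5
(Check: W+ + W- = 45 should equal n(n+1)/2 = 45.)
Step 4: Test statistic W = min(W+, W-) = 16.5.
Step 5: Ties in |d|, so use the tie-corrected normal approximation.
        E[W] = n(n+1)/4 = 9*10/4 = 22.5.
        Tie groups: |d|=1 (t=2), |d|=4 (t=2); sum(t^3 - t) = 12.
        Var[W] = n(n+1)(2n+1)/24 - sum(t^3-t)/48 = 1710/24 - 12/48 = 71.
        z = (W - E[W]) / sqrt(Var[W]) = (16.5 - 22.5) / 8.4261 = -0.7121.
        Two-sided p = 2*Phi(z) = 0.476422.
Step 6: alpha = 0.05. fail to reject H0.

W+ = 16.5, W- = 28.5, W = min = 16.5, p = 0.476422, fail to reject H0.


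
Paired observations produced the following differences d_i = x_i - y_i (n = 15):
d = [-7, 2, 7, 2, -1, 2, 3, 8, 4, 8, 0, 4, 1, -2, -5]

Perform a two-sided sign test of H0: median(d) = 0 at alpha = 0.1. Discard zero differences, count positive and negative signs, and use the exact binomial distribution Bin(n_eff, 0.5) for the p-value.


Step 1: Discard zero differences. Original n = 15; n_eff = number of nonzero differences = 14.
Nonzero differences (with sign): -7, +2, +7, +2, -1, +2, +3, +8, +4, +8, +4, +1, -2, -5
Step 2: Count signs: positive = 10, negative = 4.
Step 3: Under H0: P(positive) = 0.5, so the number of positives S ~ Bin(14, 0.5).
Step 4: Two-sided exact p-value = sum of Bin(14,0.5) probabilities at or below the observed probability = 0.179565.
Step 5: alpha = 0.1. fail to reject H0.

n_eff = 14, pos = 10, neg = 4, p = 0.179565, fail to reject H0.


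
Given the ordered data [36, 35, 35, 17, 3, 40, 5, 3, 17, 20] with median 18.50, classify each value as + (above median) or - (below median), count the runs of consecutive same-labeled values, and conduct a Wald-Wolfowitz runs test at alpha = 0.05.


Step 1: Compute median = 18.50; label A = above, B = below.
Labels in order: AAABBABBBA  (n_A = 5, n_B = 5)
Step 2: Count runs R = 5.
Step 3: Under H0 (random ordering), E[R] = 2*n_A*n_B/(n_A+n_B) + 1 = 2*5*5/10 + 1 = 6.0000.
        Var[R] = 2*n_A*n_B*(2*n_A*n_B - n_A - n_B) / ((n_A+n_B)^2 * (n_A+n_B-1)) = 2000/900 = 2.2222.
        SD[R] = 1.4907.
Step 4: Continuity-corrected z = (R + 0.5 - E[R]) / SD[R] = (5 + 0.5 - 6.0000) / 1.4907 = -0.3354.
Step 5: Two-sided p-value via normal approximation = 2*(1 - Phi(|z|)) = 0.737316.
Step 6: alpha = 0.05. fail to reject H0.

R = 5, z = -0.3354, p = 0.737316, fail to reject H0.


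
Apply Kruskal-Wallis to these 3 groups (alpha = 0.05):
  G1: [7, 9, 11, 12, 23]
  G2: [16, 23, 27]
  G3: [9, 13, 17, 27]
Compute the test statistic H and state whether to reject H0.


Step 1: Combine all N = 12 observations and assign midranks.
sorted (value, group, rank): (7,G1,1), (9,G1,2.5), (9,G3,2.5), (11,G1,4), (12,G1,5), (13,G3,6), (16,G2,7), (17,G3,8), (23,G1,9.5), (23,G2,9.5), (27,G2,11.5), (27,G3,11.5)
Step 2: Sum ranks within each group.
R_1 = 22 (n_1 = 5)
R_2 = 28 (n_2 = 3)
R_3 = 28 (n_3 = 4)
Step 3: H = 12/(N(N+1)) * sum(R_i^2/n_i) - 3(N+1)
     = 12/(12*13) * (22^2/5 + 28^2/3 + 28^2/4) - 3*13
     = 0.076923 * 554.133 - 39
     = 3.625641.
Step 4: Ties present; correction factor C = 1 - 18/(12^3 - 12) = 0.989510. Corrected H = 3.625641 / 0.989510 = 3.664075.
Step 5: Under H0, H ~ chi^2(2); p-value = 0.160087.
Step 6: alpha = 0.05. fail to reject H0.

H = 3.6641, df = 2, p = 0.160087, fail to reject H0.


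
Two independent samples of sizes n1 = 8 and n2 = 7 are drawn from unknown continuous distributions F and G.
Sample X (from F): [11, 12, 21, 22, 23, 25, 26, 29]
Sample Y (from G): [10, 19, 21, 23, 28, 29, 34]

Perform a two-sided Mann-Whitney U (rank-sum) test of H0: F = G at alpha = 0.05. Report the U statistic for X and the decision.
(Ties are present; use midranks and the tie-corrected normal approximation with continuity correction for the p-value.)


Step 1: Combine and sort all 15 observations; assign midranks.
sorted (value, group): (10,Y), (11,X), (12,X), (19,Y), (21,X), (21,Y), (22,X), (23,X), (23,Y), (25,X), (26,X), (28,Y), (29,X), (29,Y), (34,Y)
ranks: 10->1, 11->2, 12->3, 19->4, 21->5.5, 21->5.5, 22->7, 23->8.5, 23->8.5, 25->10, 26->11, 28->12, 29->13.5, 29->13.5, 34->15
Step 2: Rank sum for X: R1 = 2 + 3 + 5.5 + 7 + 8.5 + 10 + 11 + 13.5 = 60.5.
Step 3: U_X = R1 - n1(n1+1)/2 = 60.5 - 8*9/2 = 60.5 - 36 = 24.5.
       U_Y = n1*n2 - U_X = 56 - 24.5 = 31.5.
Step 4: Ties are present, so use the tie-corrected normal approximation (with continuity correction) for the p-value.
Step 5: p-value = 0.727753; compare to alpha = 0.05. fail to reject H0.

U_X = 24.5, p = 0.727753, fail to reject H0 at alpha = 0.05.


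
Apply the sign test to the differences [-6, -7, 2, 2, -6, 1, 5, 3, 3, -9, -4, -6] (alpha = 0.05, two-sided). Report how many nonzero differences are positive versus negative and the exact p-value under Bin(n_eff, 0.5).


Step 1: Discard zero differences. Original n = 12; n_eff = number of nonzero differences = 12.
Nonzero differences (with sign): -6, -7, +2, +2, -6, +1, +5, +3, +3, -9, -4, -6
Step 2: Count signs: positive = 6, negative = 6.
Step 3: Under H0: P(positive) = 0.5, so the number of positives S ~ Bin(12, 0.5).
Step 4: Two-sided exact p-value = sum of Bin(12,0.5) probabilities at or below the observed probability = 1.000000.
Step 5: alpha = 0.05. fail to reject H0.

n_eff = 12, pos = 6, neg = 6, p = 1.000000, fail to reject H0.
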